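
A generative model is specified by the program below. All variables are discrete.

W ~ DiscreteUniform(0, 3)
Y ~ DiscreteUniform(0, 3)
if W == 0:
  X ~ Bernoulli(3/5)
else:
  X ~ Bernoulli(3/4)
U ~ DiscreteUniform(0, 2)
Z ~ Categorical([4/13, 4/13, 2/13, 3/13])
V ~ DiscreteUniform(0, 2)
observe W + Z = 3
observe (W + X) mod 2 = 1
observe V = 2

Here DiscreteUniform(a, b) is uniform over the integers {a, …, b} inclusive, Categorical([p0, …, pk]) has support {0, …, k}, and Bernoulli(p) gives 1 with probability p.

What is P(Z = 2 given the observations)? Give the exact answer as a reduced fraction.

Enumerate traces; 48 have nonzero weight after conditioning:
  (W=0, Y=0, X=1, U=0, Z=3, V=2) weight 1/1040
  (W=0, Y=0, X=1, U=1, Z=3, V=2) weight 1/1040
  (W=0, Y=0, X=1, U=2, Z=3, V=2) weight 1/1040
  (W=0, Y=1, X=1, U=0, Z=3, V=2) weight 1/1040
  (W=0, Y=1, X=1, U=1, Z=3, V=2) weight 1/1040
  (W=0, Y=1, X=1, U=2, Z=3, V=2) weight 1/1040
  (W=0, Y=2, X=1, U=0, Z=3, V=2) weight 1/1040
  (W=0, Y=2, X=1, U=1, Z=3, V=2) weight 1/1040
  (W=1, Y=0, X=0, U=0, Z=2, V=2) weight 1/3744
  (W=2, Y=0, X=1, U=0, Z=1, V=2) weight 1/624
  … 38 more
Group by Z:
  weight(Z=0) = 1/156
  weight(Z=1) = 1/52
  weight(Z=2) = 1/312
  weight(Z=3) = 3/260
Total weight = 1/156 + 1/52 + 1/312 + 3/260 = 21/520
P(Z=0 | obs) = 1/156 / 21/520 = 10/63
P(Z=1 | obs) = 1/52 / 21/520 = 10/21
P(Z=2 | obs) = 1/312 / 21/520 = 5/63
P(Z=3 | obs) = 3/260 / 21/520 = 2/7

P(Z = 2 | obs) = 5/63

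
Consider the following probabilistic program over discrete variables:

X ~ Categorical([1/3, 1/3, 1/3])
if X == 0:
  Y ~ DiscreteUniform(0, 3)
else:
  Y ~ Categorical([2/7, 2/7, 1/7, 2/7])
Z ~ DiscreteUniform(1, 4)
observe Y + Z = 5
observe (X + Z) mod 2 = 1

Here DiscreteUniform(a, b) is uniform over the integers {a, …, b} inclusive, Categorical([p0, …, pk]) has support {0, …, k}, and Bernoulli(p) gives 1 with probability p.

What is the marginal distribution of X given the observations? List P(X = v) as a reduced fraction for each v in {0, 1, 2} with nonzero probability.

Enumerate traces; 4 have nonzero weight after conditioning:
  (X=0, Y=2, Z=3) weight 1/48
  (X=1, Y=1, Z=4) weight 1/42
  (X=1, Y=3, Z=2) weight 1/42
  (X=2, Y=2, Z=3) weight 1/84
Group by X:
  weight(X=0) = 1/48
  weight(X=1) = 1/21
  weight(X=2) = 1/84
Total weight = 1/48 + 1/21 + 1/84 = 9/112
P(X=0 | obs) = 1/48 / 9/112 = 7/27
P(X=1 | obs) = 1/21 / 9/112 = 16/27
P(X=2 | obs) = 1/84 / 9/112 = 4/27

P(X=0) = 7/27, P(X=1) = 16/27, P(X=2) = 4/27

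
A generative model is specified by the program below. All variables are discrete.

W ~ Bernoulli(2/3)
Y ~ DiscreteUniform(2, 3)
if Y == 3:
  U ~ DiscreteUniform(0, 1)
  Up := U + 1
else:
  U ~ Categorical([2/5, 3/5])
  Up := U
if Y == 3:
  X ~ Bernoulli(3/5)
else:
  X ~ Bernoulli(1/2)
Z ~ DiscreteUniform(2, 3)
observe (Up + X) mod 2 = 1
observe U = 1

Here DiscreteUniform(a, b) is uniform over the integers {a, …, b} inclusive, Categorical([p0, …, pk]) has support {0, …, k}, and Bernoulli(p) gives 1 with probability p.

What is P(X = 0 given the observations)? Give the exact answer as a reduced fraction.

P(X = 0 | obs) = 1/2

Enumerate traces; 8 have nonzero weight after conditioning:
  (W=0, Y=2, U=1, X=0, Z=2) weight 1/40
  (W=0, Y=2, U=1, X=0, Z=3) weight 1/40
  (W=0, Y=3, U=1, X=1, Z=2) weight 1/40
  (W=0, Y=3, U=1, X=1, Z=3) weight 1/40
  (W=1, Y=2, U=1, X=0, Z=2) weight 1/20
  (W=1, Y=2, U=1, X=0, Z=3) weight 1/20
  (W=1, Y=3, U=1, X=1, Z=2) weight 1/20
  (W=1, Y=3, U=1, X=1, Z=3) weight 1/20
Group by X:
  weight(X=0) = 3/20
  weight(X=1) = 3/20
Total weight = 3/20 + 3/20 = 3/10
P(X=0 | obs) = 3/20 / 3/10 = 1/2
P(X=1 | obs) = 3/20 / 3/10 = 1/2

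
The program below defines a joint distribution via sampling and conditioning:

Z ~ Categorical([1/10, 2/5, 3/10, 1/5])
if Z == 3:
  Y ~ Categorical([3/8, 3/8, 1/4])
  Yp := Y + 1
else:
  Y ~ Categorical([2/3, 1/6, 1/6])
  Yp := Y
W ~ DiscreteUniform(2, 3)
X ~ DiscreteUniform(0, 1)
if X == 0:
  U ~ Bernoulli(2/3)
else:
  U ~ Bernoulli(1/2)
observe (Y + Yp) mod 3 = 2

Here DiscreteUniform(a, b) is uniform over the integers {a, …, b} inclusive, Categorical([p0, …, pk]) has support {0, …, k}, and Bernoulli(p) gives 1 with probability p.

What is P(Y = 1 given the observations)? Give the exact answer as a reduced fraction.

Enumerate traces; 32 have nonzero weight after conditioning:
  (Z=0, Y=1, W=2, X=0, U=0) weight 1/720
  (Z=0, Y=1, W=2, X=0, U=1) weight 1/360
  (Z=0, Y=1, W=2, X=1, U=0) weight 1/480
  (Z=0, Y=1, W=2, X=1, U=1) weight 1/480
  (Z=0, Y=1, W=3, X=0, U=0) weight 1/720
  (Z=0, Y=1, W=3, X=0, U=1) weight 1/360
  (Z=0, Y=1, W=3, X=1, U=0) weight 1/480
  (Z=0, Y=1, W=3, X=1, U=1) weight 1/480
  (Z=3, Y=2, W=2, X=0, U=0) weight 1/240
  … 23 more
Group by Y:
  weight(Y=1) = 2/15
  weight(Y=2) = 1/20
Total weight = 2/15 + 1/20 = 11/60
P(Y=1 | obs) = 2/15 / 11/60 = 8/11
P(Y=2 | obs) = 1/20 / 11/60 = 3/11

P(Y = 1 | obs) = 8/11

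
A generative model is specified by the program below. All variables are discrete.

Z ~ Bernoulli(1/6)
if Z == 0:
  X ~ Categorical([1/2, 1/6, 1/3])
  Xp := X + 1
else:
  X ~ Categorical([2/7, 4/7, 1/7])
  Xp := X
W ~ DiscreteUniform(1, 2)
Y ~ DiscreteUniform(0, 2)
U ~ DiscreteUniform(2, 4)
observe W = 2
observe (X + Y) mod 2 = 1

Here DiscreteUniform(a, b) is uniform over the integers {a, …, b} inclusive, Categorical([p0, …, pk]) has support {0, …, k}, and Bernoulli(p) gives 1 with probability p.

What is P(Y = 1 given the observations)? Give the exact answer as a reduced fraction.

P(Y = 1 | obs) = 193/311

Enumerate traces; 24 have nonzero weight after conditioning:
  (Z=0, X=0, W=2, Y=1, U=2) weight 5/216
  (Z=0, X=0, W=2, Y=1, U=3) weight 5/216
  (Z=0, X=0, W=2, Y=1, U=4) weight 5/216
  (Z=0, X=1, W=2, Y=0, U=2) weight 5/648
  (Z=0, X=1, W=2, Y=0, U=3) weight 5/648
  (Z=0, X=1, W=2, Y=0, U=4) weight 5/648
  (Z=0, X=1, W=2, Y=2, U=2) weight 5/648
  (Z=0, X=1, W=2, Y=2, U=3) weight 5/648
  … 16 more
Group by Y:
  weight(Y=0) = 59/1512
  weight(Y=1) = 193/1512
  weight(Y=2) = 59/1512
Total weight = 59/1512 + 193/1512 + 59/1512 = 311/1512
P(Y=0 | obs) = 59/1512 / 311/1512 = 59/311
P(Y=1 | obs) = 193/1512 / 311/1512 = 193/311
P(Y=2 | obs) = 59/1512 / 311/1512 = 59/311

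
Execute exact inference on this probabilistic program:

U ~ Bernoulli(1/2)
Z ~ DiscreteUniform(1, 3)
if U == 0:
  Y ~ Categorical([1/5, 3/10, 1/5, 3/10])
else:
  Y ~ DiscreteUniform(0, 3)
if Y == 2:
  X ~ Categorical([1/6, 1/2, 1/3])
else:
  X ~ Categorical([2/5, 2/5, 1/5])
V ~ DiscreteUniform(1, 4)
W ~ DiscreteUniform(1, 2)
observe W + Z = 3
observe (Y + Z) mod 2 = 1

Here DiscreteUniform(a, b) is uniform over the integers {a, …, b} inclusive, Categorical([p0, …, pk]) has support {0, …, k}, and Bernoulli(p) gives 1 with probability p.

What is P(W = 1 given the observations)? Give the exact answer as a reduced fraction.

Enumerate traces; 96 have nonzero weight after conditioning:
  (U=0, Z=1, Y=0, X=0, V=1, W=2) weight 1/600
  (U=0, Z=1, Y=0, X=0, V=2, W=2) weight 1/600
  (U=0, Z=1, Y=0, X=0, V=3, W=2) weight 1/600
  (U=0, Z=1, Y=0, X=0, V=4, W=2) weight 1/600
  (U=0, Z=1, Y=0, X=1, V=1, W=2) weight 1/600
  (U=0, Z=1, Y=0, X=1, V=2, W=2) weight 1/600
  (U=0, Z=1, Y=0, X=1, V=3, W=2) weight 1/600
  (U=0, Z=1, Y=0, X=1, V=4, W=2) weight 1/600
  (U=0, Z=2, Y=1, X=0, V=1, W=1) weight 1/400
  … 87 more
Group by W:
  weight(W=1) = 11/120
  weight(W=2) = 3/40
Total weight = 11/120 + 3/40 = 1/6
P(W=1 | obs) = 11/120 / 1/6 = 11/20
P(W=2 | obs) = 3/40 / 1/6 = 9/20

P(W = 1 | obs) = 11/20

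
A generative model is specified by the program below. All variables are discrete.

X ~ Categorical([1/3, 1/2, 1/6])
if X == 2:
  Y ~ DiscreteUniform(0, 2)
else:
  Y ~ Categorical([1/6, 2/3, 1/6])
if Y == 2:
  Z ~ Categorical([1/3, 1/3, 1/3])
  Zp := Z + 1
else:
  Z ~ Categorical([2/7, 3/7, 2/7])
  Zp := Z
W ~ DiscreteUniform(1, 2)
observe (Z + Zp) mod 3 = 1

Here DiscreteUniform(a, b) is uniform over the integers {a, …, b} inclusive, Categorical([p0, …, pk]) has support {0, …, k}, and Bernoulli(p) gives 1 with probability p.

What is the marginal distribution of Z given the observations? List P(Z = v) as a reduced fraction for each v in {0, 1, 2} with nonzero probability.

Enumerate traces; 18 have nonzero weight after conditioning:
  (X=0, Y=0, Z=2, W=1) weight 1/126
  (X=0, Y=0, Z=2, W=2) weight 1/126
  (X=0, Y=1, Z=2, W=1) weight 2/63
  (X=0, Y=1, Z=2, W=2) weight 2/63
  (X=0, Y=2, Z=0, W=1) weight 1/108
  (X=0, Y=2, Z=0, W=2) weight 1/108
  (X=1, Y=0, Z=2, W=1) weight 1/84
  (X=1, Y=0, Z=2, W=2) weight 1/84
  … 10 more
Group by Z:
  weight(Z=0) = 7/108
  weight(Z=2) = 29/126
Total weight = 7/108 + 29/126 = 223/756
P(Z=0 | obs) = 7/108 / 223/756 = 49/223
P(Z=2 | obs) = 29/126 / 223/756 = 174/223

P(Z=0) = 49/223, P(Z=2) = 174/223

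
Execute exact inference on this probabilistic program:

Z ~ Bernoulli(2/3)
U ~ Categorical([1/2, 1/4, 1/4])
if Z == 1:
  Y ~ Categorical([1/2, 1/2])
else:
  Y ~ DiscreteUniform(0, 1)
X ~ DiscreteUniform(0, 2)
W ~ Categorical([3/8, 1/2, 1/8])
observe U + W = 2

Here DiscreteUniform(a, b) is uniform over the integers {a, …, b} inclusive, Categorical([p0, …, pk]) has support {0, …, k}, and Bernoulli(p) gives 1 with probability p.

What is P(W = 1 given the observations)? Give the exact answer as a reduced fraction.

P(W = 1 | obs) = 4/9

Enumerate traces; 36 have nonzero weight after conditioning:
  (Z=0, U=0, Y=0, X=0, W=2) weight 1/288
  (Z=0, U=0, Y=0, X=1, W=2) weight 1/288
  (Z=0, U=0, Y=0, X=2, W=2) weight 1/288
  (Z=0, U=0, Y=1, X=0, W=2) weight 1/288
  (Z=0, U=0, Y=1, X=1, W=2) weight 1/288
  (Z=0, U=0, Y=1, X=2, W=2) weight 1/288
  (Z=0, U=1, Y=0, X=0, W=1) weight 1/144
  (Z=0, U=1, Y=0, X=1, W=1) weight 1/144
  (Z=0, U=2, Y=0, X=0, W=0) weight 1/192
  … 27 more
Group by W:
  weight(W=0) = 3/32
  weight(W=1) = 1/8
  weight(W=2) = 1/16
Total weight = 3/32 + 1/8 + 1/16 = 9/32
P(W=0 | obs) = 3/32 / 9/32 = 1/3
P(W=1 | obs) = 1/8 / 9/32 = 4/9
P(W=2 | obs) = 1/16 / 9/32 = 2/9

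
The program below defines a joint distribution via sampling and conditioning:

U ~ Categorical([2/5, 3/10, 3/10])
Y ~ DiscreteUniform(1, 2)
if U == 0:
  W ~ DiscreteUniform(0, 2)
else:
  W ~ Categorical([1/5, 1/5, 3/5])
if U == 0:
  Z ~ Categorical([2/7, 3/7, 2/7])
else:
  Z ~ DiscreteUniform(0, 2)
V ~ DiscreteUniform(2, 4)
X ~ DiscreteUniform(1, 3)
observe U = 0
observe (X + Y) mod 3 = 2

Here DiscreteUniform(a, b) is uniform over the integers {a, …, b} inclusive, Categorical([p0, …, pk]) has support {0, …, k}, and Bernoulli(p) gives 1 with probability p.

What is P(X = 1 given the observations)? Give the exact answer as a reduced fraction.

P(X = 1 | obs) = 1/2

Enumerate traces; 54 have nonzero weight after conditioning:
  (U=0, Y=1, W=0, Z=0, V=2, X=1) weight 2/945
  (U=0, Y=1, W=0, Z=0, V=3, X=1) weight 2/945
  (U=0, Y=1, W=0, Z=0, V=4, X=1) weight 2/945
  (U=0, Y=1, W=0, Z=1, V=2, X=1) weight 1/315
  (U=0, Y=1, W=0, Z=1, V=3, X=1) weight 1/315
  (U=0, Y=1, W=0, Z=1, V=4, X=1) weight 1/315
  (U=0, Y=1, W=0, Z=2, V=2, X=1) weight 2/945
  (U=0, Y=1, W=0, Z=2, V=3, X=1) weight 2/945
  (U=0, Y=2, W=0, Z=0, V=2, X=3) weight 2/945
  … 45 more
Group by X:
  weight(X=1) = 1/15
  weight(X=3) = 1/15
Total weight = 1/15 + 1/15 = 2/15
P(X=1 | obs) = 1/15 / 2/15 = 1/2
P(X=3 | obs) = 1/15 / 2/15 = 1/2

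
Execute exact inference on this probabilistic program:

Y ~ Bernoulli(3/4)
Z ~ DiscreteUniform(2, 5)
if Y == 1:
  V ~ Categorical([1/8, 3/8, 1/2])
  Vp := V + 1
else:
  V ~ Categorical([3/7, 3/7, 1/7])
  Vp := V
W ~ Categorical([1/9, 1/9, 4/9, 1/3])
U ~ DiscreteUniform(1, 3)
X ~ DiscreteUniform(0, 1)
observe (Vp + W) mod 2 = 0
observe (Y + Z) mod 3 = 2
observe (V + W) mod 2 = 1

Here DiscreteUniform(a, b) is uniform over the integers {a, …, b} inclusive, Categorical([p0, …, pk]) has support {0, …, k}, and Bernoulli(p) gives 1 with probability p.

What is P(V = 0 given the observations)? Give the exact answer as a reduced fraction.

P(V = 0 | obs) = 4/35

Enumerate traces; 36 have nonzero weight after conditioning:
  (Y=1, Z=4, V=0, W=1, U=1, X=0) weight 1/2304
  (Y=1, Z=4, V=0, W=1, U=1, X=1) weight 1/2304
  (Y=1, Z=4, V=0, W=1, U=2, X=0) weight 1/2304
  (Y=1, Z=4, V=0, W=1, U=2, X=1) weight 1/2304
  (Y=1, Z=4, V=0, W=1, U=3, X=0) weight 1/2304
  (Y=1, Z=4, V=0, W=1, U=3, X=1) weight 1/2304
  (Y=1, Z=4, V=0, W=3, U=1, X=0) weight 1/768
  (Y=1, Z=4, V=0, W=3, U=1, X=1) weight 1/768
  (Y=1, Z=4, V=1, W=0, U=1, X=0) weight 1/768
  (Y=1, Z=4, V=2, W=1, U=1, X=0) weight 1/576
  … 26 more
Group by V:
  weight(V=0) = 1/96
  weight(V=1) = 5/128
  weight(V=2) = 1/24
Total weight = 1/96 + 5/128 + 1/24 = 35/384
P(V=0 | obs) = 1/96 / 35/384 = 4/35
P(V=1 | obs) = 5/128 / 35/384 = 3/7
P(V=2 | obs) = 1/24 / 35/384 = 16/35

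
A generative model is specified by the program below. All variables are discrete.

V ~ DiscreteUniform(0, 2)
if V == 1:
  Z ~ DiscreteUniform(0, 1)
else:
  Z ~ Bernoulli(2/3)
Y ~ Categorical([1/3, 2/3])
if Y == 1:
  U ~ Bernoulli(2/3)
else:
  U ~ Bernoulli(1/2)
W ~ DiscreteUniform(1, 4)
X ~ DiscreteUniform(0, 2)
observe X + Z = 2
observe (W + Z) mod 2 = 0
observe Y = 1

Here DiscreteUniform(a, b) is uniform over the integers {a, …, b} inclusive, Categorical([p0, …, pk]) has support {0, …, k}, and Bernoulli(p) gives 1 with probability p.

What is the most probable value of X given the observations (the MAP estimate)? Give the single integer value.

Enumerate traces; 24 have nonzero weight after conditioning:
  (V=0, Z=0, Y=1, U=0, W=2, X=2) weight 1/486
  (V=0, Z=0, Y=1, U=0, W=4, X=2) weight 1/486
  (V=0, Z=0, Y=1, U=1, W=2, X=2) weight 1/243
  (V=0, Z=0, Y=1, U=1, W=4, X=2) weight 1/243
  (V=0, Z=1, Y=1, U=0, W=1, X=1) weight 1/243
  (V=0, Z=1, Y=1, U=0, W=3, X=1) weight 1/243
  (V=0, Z=1, Y=1, U=1, W=1, X=1) weight 2/243
  (V=0, Z=1, Y=1, U=1, W=3, X=1) weight 2/243
  … 16 more
Group by X:
  weight(X=1) = 11/162
  weight(X=2) = 7/162
Total weight = 11/162 + 7/162 = 1/9
P(X=1 | obs) = 11/162 / 1/9 = 11/18
P(X=2 | obs) = 7/162 / 1/9 = 7/18
argmax = 1

argmax_v P(X = v | obs) = 1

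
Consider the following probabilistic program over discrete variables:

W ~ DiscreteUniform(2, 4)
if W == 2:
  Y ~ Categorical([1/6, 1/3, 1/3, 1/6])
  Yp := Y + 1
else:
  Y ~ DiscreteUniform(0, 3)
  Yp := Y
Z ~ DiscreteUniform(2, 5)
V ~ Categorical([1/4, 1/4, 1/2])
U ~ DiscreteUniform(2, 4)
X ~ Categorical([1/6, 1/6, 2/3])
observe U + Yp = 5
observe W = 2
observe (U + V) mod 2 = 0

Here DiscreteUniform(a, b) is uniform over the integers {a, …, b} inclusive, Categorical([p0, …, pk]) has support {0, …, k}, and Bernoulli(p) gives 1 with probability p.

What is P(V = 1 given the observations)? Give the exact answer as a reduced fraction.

Enumerate traces; 60 have nonzero weight after conditioning:
  (W=2, Y=0, Z=2, V=0, U=4, X=0) weight 1/5184
  (W=2, Y=0, Z=2, V=0, U=4, X=1) weight 1/5184
  (W=2, Y=0, Z=2, V=0, U=4, X=2) weight 1/1296
  (W=2, Y=0, Z=2, V=2, U=4, X=0) weight 1/2592
  (W=2, Y=0, Z=2, V=2, U=4, X=1) weight 1/2592
  (W=2, Y=0, Z=2, V=2, U=4, X=2) weight 1/648
  (W=2, Y=0, Z=3, V=0, U=4, X=0) weight 1/5184
  (W=2, Y=0, Z=3, V=0, U=4, X=1) weight 1/5184
  (W=2, Y=1, Z=2, V=1, U=3, X=0) weight 1/2592
  … 51 more
Group by V:
  weight(V=0) = 1/72
  weight(V=1) = 1/108
  weight(V=2) = 1/36
Total weight = 1/72 + 1/108 + 1/36 = 11/216
P(V=0 | obs) = 1/72 / 11/216 = 3/11
P(V=1 | obs) = 1/108 / 11/216 = 2/11
P(V=2 | obs) = 1/36 / 11/216 = 6/11

P(V = 1 | obs) = 2/11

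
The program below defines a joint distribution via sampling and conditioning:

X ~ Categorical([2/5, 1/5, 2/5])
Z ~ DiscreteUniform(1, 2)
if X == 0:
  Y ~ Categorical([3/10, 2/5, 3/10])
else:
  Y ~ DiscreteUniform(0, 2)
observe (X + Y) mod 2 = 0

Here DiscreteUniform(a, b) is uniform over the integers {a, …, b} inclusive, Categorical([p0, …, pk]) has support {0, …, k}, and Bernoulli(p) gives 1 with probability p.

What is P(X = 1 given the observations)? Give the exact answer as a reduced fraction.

P(X = 1 | obs) = 5/43

Enumerate traces; 10 have nonzero weight after conditioning:
  (X=0, Z=1, Y=0) weight 3/50
  (X=0, Z=1, Y=2) weight 3/50
  (X=0, Z=2, Y=0) weight 3/50
  (X=0, Z=2, Y=2) weight 3/50
  (X=1, Z=1, Y=1) weight 1/30
  (X=1, Z=2, Y=1) weight 1/30
  (X=2, Z=1, Y=0) weight 1/15
  (X=2, Z=1, Y=2) weight 1/15
  … 2 more
Group by X:
  weight(X=0) = 6/25
  weight(X=1) = 1/15
  weight(X=2) = 4/15
Total weight = 6/25 + 1/15 + 4/15 = 43/75
P(X=0 | obs) = 6/25 / 43/75 = 18/43
P(X=1 | obs) = 1/15 / 43/75 = 5/43
P(X=2 | obs) = 4/15 / 43/75 = 20/43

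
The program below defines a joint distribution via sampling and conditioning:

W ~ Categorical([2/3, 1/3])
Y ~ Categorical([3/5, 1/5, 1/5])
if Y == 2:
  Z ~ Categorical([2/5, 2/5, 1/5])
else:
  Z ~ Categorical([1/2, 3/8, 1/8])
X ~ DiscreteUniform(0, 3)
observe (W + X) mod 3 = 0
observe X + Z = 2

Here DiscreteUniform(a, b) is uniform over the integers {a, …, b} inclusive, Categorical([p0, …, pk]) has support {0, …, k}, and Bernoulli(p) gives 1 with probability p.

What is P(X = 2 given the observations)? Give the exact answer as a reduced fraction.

Enumerate traces; 6 have nonzero weight after conditioning:
  (W=0, Y=0, Z=2, X=0) weight 1/80
  (W=0, Y=1, Z=2, X=0) weight 1/240
  (W=0, Y=2, Z=2, X=0) weight 1/150
  (W=1, Y=0, Z=0, X=2) weight 1/40
  (W=1, Y=1, Z=0, X=2) weight 1/120
  (W=1, Y=2, Z=0, X=2) weight 1/150
Group by X:
  weight(X=0) = 7/300
  weight(X=2) = 1/25
Total weight = 7/300 + 1/25 = 19/300
P(X=0 | obs) = 7/300 / 19/300 = 7/19
P(X=2 | obs) = 1/25 / 19/300 = 12/19

P(X = 2 | obs) = 12/19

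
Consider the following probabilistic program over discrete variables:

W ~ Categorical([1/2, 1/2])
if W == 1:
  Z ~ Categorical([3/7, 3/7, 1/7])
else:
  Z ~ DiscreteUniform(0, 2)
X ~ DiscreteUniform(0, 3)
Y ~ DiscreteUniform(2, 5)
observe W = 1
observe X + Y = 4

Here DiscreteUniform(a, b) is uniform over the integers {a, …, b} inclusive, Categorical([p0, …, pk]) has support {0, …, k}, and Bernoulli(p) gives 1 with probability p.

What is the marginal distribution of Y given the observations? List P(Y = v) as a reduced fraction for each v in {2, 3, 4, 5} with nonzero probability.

Enumerate traces; 9 have nonzero weight after conditioning:
  (W=1, Z=0, X=0, Y=4) weight 3/224
  (W=1, Z=0, X=1, Y=3) weight 3/224
  (W=1, Z=0, X=2, Y=2) weight 3/224
  (W=1, Z=1, X=0, Y=4) weight 3/224
  (W=1, Z=1, X=1, Y=3) weight 3/224
  (W=1, Z=1, X=2, Y=2) weight 3/224
  (W=1, Z=2, X=0, Y=4) weight 1/224
  (W=1, Z=2, X=1, Y=3) weight 1/224
  … 1 more
Group by Y:
  weight(Y=2) = 1/32
  weight(Y=3) = 1/32
  weight(Y=4) = 1/32
Total weight = 1/32 + 1/32 + 1/32 = 3/32
P(Y=2 | obs) = 1/32 / 3/32 = 1/3
P(Y=3 | obs) = 1/32 / 3/32 = 1/3
P(Y=4 | obs) = 1/32 / 3/32 = 1/3

P(Y=2) = 1/3, P(Y=3) = 1/3, P(Y=4) = 1/3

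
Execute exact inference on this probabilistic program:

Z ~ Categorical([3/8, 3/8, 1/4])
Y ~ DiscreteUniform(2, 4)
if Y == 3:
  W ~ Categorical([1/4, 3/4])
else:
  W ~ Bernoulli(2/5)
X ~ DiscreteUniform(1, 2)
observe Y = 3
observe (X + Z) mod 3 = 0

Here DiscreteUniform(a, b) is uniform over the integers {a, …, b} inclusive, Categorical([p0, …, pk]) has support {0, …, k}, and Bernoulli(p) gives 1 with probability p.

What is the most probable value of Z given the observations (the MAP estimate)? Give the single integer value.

Enumerate traces; 4 have nonzero weight after conditioning:
  (Z=1, Y=3, W=0, X=2) weight 1/64
  (Z=1, Y=3, W=1, X=2) weight 3/64
  (Z=2, Y=3, W=0, X=1) weight 1/96
  (Z=2, Y=3, W=1, X=1) weight 1/32
Group by Z:
  weight(Z=1) = 1/16
  weight(Z=2) = 1/24
Total weight = 1/16 + 1/24 = 5/48
P(Z=1 | obs) = 1/16 / 5/48 = 3/5
P(Z=2 | obs) = 1/24 / 5/48 = 2/5
argmax = 1

argmax_v P(Z = v | obs) = 1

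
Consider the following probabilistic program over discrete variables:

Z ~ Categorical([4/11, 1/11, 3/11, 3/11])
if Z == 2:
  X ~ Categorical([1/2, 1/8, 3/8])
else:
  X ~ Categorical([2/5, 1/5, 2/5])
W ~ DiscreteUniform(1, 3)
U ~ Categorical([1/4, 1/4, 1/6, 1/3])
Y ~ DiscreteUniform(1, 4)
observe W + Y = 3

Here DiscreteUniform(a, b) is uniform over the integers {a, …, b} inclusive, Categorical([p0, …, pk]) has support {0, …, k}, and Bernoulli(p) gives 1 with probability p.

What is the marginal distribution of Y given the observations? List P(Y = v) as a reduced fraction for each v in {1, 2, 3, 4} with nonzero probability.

P(Y=1) = 1/2, P(Y=2) = 1/2

Enumerate traces; 96 have nonzero weight after conditioning:
  (Z=0, X=0, W=1, U=0, Y=2) weight 1/330
  (Z=0, X=0, W=1, U=1, Y=2) weight 1/330
  (Z=0, X=0, W=1, U=2, Y=2) weight 1/495
  (Z=0, X=0, W=1, U=3, Y=2) weight 2/495
  (Z=0, X=0, W=2, U=0, Y=1) weight 1/330
  (Z=0, X=0, W=2, U=1, Y=1) weight 1/330
  (Z=0, X=0, W=2, U=2, Y=1) weight 1/495
  (Z=0, X=0, W=2, U=3, Y=1) weight 2/495
  … 88 more
Group by Y:
  weight(Y=1) = 1/12
  weight(Y=2) = 1/12
Total weight = 1/12 + 1/12 = 1/6
P(Y=1 | obs) = 1/12 / 1/6 = 1/2
P(Y=2 | obs) = 1/12 / 1/6 = 1/2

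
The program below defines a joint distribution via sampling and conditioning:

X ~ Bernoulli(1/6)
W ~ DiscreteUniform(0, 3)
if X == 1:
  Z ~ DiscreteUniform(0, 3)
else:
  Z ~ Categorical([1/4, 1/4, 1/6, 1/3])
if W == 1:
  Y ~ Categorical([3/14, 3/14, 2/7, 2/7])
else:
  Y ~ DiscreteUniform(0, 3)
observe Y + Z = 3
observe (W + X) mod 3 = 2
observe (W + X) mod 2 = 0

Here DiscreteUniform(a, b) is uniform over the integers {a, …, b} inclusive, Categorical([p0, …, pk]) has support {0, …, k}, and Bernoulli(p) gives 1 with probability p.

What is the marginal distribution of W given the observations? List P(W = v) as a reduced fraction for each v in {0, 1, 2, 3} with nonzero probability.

Enumerate traces; 8 have nonzero weight after conditioning:
  (X=0, W=2, Z=0, Y=3) weight 5/384
  (X=0, W=2, Z=1, Y=2) weight 5/384
  (X=0, W=2, Z=2, Y=1) weight 5/576
  (X=0, W=2, Z=3, Y=0) weight 5/288
  (X=1, W=1, Z=0, Y=3) weight 1/336
  (X=1, W=1, Z=1, Y=2) weight 1/336
  (X=1, W=1, Z=2, Y=1) weight 1/448
  (X=1, W=1, Z=3, Y=0) weight 1/448
Group by W:
  weight(W=1) = 1/96
  weight(W=2) = 5/96
Total weight = 1/96 + 5/96 = 1/16
P(W=1 | obs) = 1/96 / 1/16 = 1/6
P(W=2 | obs) = 5/96 / 1/16 = 5/6

P(W=1) = 1/6, P(W=2) = 5/6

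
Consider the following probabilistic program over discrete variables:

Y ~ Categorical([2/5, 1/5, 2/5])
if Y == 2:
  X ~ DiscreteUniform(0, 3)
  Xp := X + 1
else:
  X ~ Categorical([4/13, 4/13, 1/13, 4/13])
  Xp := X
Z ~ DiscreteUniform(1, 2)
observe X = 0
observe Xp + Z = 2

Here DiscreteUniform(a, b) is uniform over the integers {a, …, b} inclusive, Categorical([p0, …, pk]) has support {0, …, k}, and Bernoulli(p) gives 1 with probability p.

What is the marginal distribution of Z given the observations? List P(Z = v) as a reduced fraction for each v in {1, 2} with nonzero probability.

Enumerate traces; 3 have nonzero weight after conditioning:
  (Y=0, X=0, Z=2) weight 4/65
  (Y=1, X=0, Z=2) weight 2/65
  (Y=2, X=0, Z=1) weight 1/20
Group by Z:
  weight(Z=1) = 1/20
  weight(Z=2) = 6/65
Total weight = 1/20 + 6/65 = 37/260
P(Z=1 | obs) = 1/20 / 37/260 = 13/37
P(Z=2 | obs) = 6/65 / 37/260 = 24/37

P(Z=1) = 13/37, P(Z=2) = 24/37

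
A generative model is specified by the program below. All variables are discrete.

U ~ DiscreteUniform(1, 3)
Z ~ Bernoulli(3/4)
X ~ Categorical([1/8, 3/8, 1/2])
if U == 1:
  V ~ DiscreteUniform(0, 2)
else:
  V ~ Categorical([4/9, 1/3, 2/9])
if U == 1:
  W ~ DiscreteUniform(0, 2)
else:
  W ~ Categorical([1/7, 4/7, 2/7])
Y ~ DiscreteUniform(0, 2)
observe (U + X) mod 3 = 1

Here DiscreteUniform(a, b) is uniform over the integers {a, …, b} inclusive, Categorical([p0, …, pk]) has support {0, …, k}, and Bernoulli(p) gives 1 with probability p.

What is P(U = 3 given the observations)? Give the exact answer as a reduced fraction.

Enumerate traces; 162 have nonzero weight after conditioning:
  (U=1, Z=0, X=0, V=0, W=0, Y=0) weight 1/2592
  (U=1, Z=0, X=0, V=0, W=0, Y=1) weight 1/2592
  (U=1, Z=0, X=0, V=0, W=0, Y=2) weight 1/2592
  (U=1, Z=0, X=0, V=0, W=1, Y=0) weight 1/2592
  (U=1, Z=0, X=0, V=0, W=1, Y=1) weight 1/2592
  (U=1, Z=0, X=0, V=0, W=1, Y=2) weight 1/2592
  (U=1, Z=0, X=0, V=0, W=2, Y=0) weight 1/2592
  (U=1, Z=0, X=0, V=0, W=2, Y=1) weight 1/2592
  (U=2, Z=0, X=2, V=0, W=0, Y=0) weight 1/1134
  (U=3, Z=0, X=1, V=0, W=0, Y=0) weight 1/1512
  … 152 more
Group by U:
  weight(U=1) = 1/24
  weight(U=2) = 1/6
  weight(U=3) = 1/8
Total weight = 1/24 + 1/6 + 1/8 = 1/3
P(U=1 | obs) = 1/24 / 1/3 = 1/8
P(U=2 | obs) = 1/6 / 1/3 = 1/2
P(U=3 | obs) = 1/8 / 1/3 = 3/8

P(U = 3 | obs) = 3/8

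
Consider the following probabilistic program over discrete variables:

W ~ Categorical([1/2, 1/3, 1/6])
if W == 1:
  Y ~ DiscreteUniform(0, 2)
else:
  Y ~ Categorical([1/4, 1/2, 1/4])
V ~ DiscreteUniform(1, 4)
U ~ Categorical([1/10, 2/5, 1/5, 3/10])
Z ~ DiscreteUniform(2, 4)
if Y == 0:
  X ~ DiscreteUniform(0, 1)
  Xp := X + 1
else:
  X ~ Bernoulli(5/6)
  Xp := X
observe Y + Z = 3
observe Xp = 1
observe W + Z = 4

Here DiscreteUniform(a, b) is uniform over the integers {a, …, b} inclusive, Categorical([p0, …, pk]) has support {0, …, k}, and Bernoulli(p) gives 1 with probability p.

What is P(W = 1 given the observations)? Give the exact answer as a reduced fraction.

P(W = 1 | obs) = 4/9

Enumerate traces; 32 have nonzero weight after conditioning:
  (W=1, Y=0, V=1, U=0, Z=3, X=0) weight 1/2160
  (W=1, Y=0, V=1, U=1, Z=3, X=0) weight 1/540
  (W=1, Y=0, V=1, U=2, Z=3, X=0) weight 1/1080
  (W=1, Y=0, V=1, U=3, Z=3, X=0) weight 1/720
  (W=1, Y=0, V=2, U=0, Z=3, X=0) weight 1/2160
  (W=1, Y=0, V=2, U=1, Z=3, X=0) weight 1/540
  (W=1, Y=0, V=2, U=2, Z=3, X=0) weight 1/1080
  (W=1, Y=0, V=2, U=3, Z=3, X=0) weight 1/720
  (W=2, Y=1, V=1, U=0, Z=2, X=1) weight 1/1728
  … 23 more
Group by W:
  weight(W=1) = 1/54
  weight(W=2) = 5/216
Total weight = 1/54 + 5/216 = 1/24
P(W=1 | obs) = 1/54 / 1/24 = 4/9
P(W=2 | obs) = 5/216 / 1/24 = 5/9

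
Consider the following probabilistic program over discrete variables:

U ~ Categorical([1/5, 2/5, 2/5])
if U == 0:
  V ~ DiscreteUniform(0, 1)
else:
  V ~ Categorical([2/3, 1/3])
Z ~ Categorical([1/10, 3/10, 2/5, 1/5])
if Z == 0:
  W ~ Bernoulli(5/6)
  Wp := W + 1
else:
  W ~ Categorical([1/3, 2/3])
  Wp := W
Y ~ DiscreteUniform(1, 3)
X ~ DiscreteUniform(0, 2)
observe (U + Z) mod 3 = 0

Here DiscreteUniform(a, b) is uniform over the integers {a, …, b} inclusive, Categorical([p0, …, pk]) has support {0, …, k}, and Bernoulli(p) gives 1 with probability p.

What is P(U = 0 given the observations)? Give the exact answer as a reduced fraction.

Enumerate traces; 144 have nonzero weight after conditioning:
  (U=0, V=0, Z=0, W=0, Y=1, X=0) weight 1/5400
  (U=0, V=0, Z=0, W=0, Y=1, X=1) weight 1/5400
  (U=0, V=0, Z=0, W=0, Y=1, X=2) weight 1/5400
  (U=0, V=0, Z=0, W=0, Y=2, X=0) weight 1/5400
  (U=0, V=0, Z=0, W=0, Y=2, X=1) weight 1/5400
  (U=0, V=0, Z=0, W=0, Y=2, X=2) weight 1/5400
  (U=0, V=0, Z=0, W=0, Y=3, X=0) weight 1/5400
  (U=0, V=0, Z=0, W=0, Y=3, X=1) weight 1/5400
  (U=1, V=0, Z=2, W=0, Y=1, X=0) weight 8/2025
  (U=2, V=0, Z=1, W=0, Y=1, X=0) weight 2/675
  … 134 more
Group by U:
  weight(U=0) = 3/50
  weight(U=1) = 4/25
  weight(U=2) = 3/25
Total weight = 3/50 + 4/25 + 3/25 = 17/50
P(U=0 | obs) = 3/50 / 17/50 = 3/17
P(U=1 | obs) = 4/25 / 17/50 = 8/17
P(U=2 | obs) = 3/25 / 17/50 = 6/17

P(U = 0 | obs) = 3/17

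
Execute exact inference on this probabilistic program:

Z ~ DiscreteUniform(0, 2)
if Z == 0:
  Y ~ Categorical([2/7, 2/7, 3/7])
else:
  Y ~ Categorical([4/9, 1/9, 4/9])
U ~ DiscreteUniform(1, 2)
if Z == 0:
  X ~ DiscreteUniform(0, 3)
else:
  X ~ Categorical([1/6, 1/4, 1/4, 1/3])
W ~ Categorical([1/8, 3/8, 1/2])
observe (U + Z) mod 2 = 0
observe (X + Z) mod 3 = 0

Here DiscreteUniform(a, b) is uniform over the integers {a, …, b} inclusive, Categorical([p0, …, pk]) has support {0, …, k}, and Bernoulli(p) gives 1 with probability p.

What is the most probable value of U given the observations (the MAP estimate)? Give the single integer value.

Enumerate traces; 36 have nonzero weight after conditioning:
  (Z=0, Y=0, U=2, X=0, W=0) weight 1/672
  (Z=0, Y=0, U=2, X=0, W=1) weight 1/224
  (Z=0, Y=0, U=2, X=0, W=2) weight 1/168
  (Z=0, Y=0, U=2, X=3, W=0) weight 1/672
  (Z=0, Y=0, U=2, X=3, W=1) weight 1/224
  (Z=0, Y=0, U=2, X=3, W=2) weight 1/168
  (Z=0, Y=1, U=2, X=0, W=0) weight 1/672
  (Z=0, Y=1, U=2, X=0, W=1) weight 1/224
  (Z=1, Y=0, U=1, X=2, W=0) weight 1/432
  … 27 more
Group by U:
  weight(U=1) = 1/24
  weight(U=2) = 1/8
Total weight = 1/24 + 1/8 = 1/6
P(U=1 | obs) = 1/24 / 1/6 = 1/4
P(U=2 | obs) = 1/8 / 1/6 = 3/4
argmax = 2

argmax_v P(U = v | obs) = 2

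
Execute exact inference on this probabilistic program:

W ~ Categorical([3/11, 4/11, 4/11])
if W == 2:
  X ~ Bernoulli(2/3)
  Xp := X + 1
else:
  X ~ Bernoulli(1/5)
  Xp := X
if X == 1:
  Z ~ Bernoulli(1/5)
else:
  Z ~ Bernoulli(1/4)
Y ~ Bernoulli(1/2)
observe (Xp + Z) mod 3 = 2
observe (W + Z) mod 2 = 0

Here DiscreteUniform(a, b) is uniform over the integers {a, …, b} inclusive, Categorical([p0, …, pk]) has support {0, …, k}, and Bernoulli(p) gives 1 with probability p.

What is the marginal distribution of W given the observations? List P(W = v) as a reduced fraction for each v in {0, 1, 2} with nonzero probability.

P(W=1) = 3/43, P(W=2) = 40/43

Enumerate traces; 4 have nonzero weight after conditioning:
  (W=1, X=1, Z=1, Y=0) weight 2/275
  (W=1, X=1, Z=1, Y=1) weight 2/275
  (W=2, X=1, Z=0, Y=0) weight 16/165
  (W=2, X=1, Z=0, Y=1) weight 16/165
Group by W:
  weight(W=1) = 4/275
  weight(W=2) = 32/165
Total weight = 4/275 + 32/165 = 172/825
P(W=1 | obs) = 4/275 / 172/825 = 3/43
P(W=2 | obs) = 32/165 / 172/825 = 40/43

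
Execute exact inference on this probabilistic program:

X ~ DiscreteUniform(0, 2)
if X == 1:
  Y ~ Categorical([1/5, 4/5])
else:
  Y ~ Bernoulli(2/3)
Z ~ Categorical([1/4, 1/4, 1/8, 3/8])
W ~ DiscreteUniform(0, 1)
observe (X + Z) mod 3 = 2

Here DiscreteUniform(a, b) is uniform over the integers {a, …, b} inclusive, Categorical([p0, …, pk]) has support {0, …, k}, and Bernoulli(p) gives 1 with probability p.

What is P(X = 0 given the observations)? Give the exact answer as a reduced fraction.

Enumerate traces; 16 have nonzero weight after conditioning:
  (X=0, Y=0, Z=2, W=0) weight 1/144
  (X=0, Y=0, Z=2, W=1) weight 1/144
  (X=0, Y=1, Z=2, W=0) weight 1/72
  (X=0, Y=1, Z=2, W=1) weight 1/72
  (X=1, Y=0, Z=1, W=0) weight 1/120
  (X=1, Y=0, Z=1, W=1) weight 1/120
  (X=1, Y=1, Z=1, W=0) weight 1/30
  (X=1, Y=1, Z=1, W=1) weight 1/30
  (X=2, Y=0, Z=0, W=0) weight 1/72
  … 7 more
Group by X:
  weight(X=0) = 1/24
  weight(X=1) = 1/12
  weight(X=2) = 5/24
Total weight = 1/24 + 1/12 + 5/24 = 1/3
P(X=0 | obs) = 1/24 / 1/3 = 1/8
P(X=1 | obs) = 1/12 / 1/3 = 1/4
P(X=2 | obs) = 5/24 / 1/3 = 5/8

P(X = 0 | obs) = 1/8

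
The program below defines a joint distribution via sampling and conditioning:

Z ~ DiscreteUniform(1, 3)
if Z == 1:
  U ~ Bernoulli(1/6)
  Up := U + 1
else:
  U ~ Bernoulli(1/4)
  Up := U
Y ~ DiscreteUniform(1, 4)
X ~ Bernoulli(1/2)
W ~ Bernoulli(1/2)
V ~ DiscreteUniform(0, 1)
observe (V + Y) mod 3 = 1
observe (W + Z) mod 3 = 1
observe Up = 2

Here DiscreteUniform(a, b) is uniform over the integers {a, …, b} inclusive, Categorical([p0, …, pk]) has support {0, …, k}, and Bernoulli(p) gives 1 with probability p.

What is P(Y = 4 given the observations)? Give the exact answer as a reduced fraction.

Enumerate traces; 6 have nonzero weight after conditioning:
  (Z=1, U=1, Y=1, X=0, W=0, V=0) weight 1/576
  (Z=1, U=1, Y=1, X=1, W=0, V=0) weight 1/576
  (Z=1, U=1, Y=3, X=0, W=0, V=1) weight 1/576
  (Z=1, U=1, Y=3, X=1, W=0, V=1) weight 1/576
  (Z=1, U=1, Y=4, X=0, W=0, V=0) weight 1/576
  (Z=1, U=1, Y=4, X=1, W=0, V=0) weight 1/576
Group by Y:
  weight(Y=1) = 1/288
  weight(Y=3) = 1/288
  weight(Y=4) = 1/288
Total weight = 1/288 + 1/288 + 1/288 = 1/96
P(Y=1 | obs) = 1/288 / 1/96 = 1/3
P(Y=3 | obs) = 1/288 / 1/96 = 1/3
P(Y=4 | obs) = 1/288 / 1/96 = 1/3

P(Y = 4 | obs) = 1/3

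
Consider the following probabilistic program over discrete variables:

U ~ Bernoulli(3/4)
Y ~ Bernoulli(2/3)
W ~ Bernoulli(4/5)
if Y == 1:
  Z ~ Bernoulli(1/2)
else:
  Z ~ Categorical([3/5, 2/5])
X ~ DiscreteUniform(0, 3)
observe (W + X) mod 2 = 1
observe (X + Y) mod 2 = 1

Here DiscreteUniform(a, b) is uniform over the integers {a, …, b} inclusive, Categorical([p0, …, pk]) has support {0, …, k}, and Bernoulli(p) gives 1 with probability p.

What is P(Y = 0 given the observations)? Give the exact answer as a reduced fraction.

P(Y = 0 | obs) = 1/9

Enumerate traces; 16 have nonzero weight after conditioning:
  (U=0, Y=0, W=0, Z=0, X=1) weight 1/400
  (U=0, Y=0, W=0, Z=0, X=3) weight 1/400
  (U=0, Y=0, W=0, Z=1, X=1) weight 1/600
  (U=0, Y=0, W=0, Z=1, X=3) weight 1/600
  (U=0, Y=1, W=1, Z=0, X=0) weight 1/60
  (U=0, Y=1, W=1, Z=0, X=2) weight 1/60
  (U=0, Y=1, W=1, Z=1, X=0) weight 1/60
  (U=0, Y=1, W=1, Z=1, X=2) weight 1/60
  … 8 more
Group by Y:
  weight(Y=0) = 1/30
  weight(Y=1) = 4/15
Total weight = 1/30 + 4/15 = 3/10
P(Y=0 | obs) = 1/30 / 3/10 = 1/9
P(Y=1 | obs) = 4/15 / 3/10 = 8/9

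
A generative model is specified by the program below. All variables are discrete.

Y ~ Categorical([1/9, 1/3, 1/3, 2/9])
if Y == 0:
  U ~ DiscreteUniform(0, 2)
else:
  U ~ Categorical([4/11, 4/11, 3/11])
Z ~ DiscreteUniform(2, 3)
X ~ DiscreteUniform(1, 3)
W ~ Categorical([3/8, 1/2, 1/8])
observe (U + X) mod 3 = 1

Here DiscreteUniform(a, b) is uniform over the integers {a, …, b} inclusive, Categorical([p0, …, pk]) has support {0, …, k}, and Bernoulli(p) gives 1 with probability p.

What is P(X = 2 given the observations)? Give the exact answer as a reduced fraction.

P(X = 2 | obs) = 83/297

Enumerate traces; 72 have nonzero weight after conditioning:
  (Y=0, U=0, Z=2, X=1, W=0) weight 1/432
  (Y=0, U=0, Z=2, X=1, W=1) weight 1/324
  (Y=0, U=0, Z=2, X=1, W=2) weight 1/1296
  (Y=0, U=0, Z=3, X=1, W=0) weight 1/432
  (Y=0, U=0, Z=3, X=1, W=1) weight 1/324
  (Y=0, U=0, Z=3, X=1, W=2) weight 1/1296
  (Y=0, U=1, Z=2, X=3, W=0) weight 1/432
  (Y=0, U=1, Z=2, X=3, W=1) weight 1/324
  (Y=0, U=2, Z=2, X=2, W=0) weight 1/432
  … 63 more
Group by X:
  weight(X=1) = 107/891
  weight(X=2) = 83/891
  weight(X=3) = 107/891
Total weight = 107/891 + 83/891 + 107/891 = 1/3
P(X=1 | obs) = 107/891 / 1/3 = 107/297
P(X=2 | obs) = 83/891 / 1/3 = 83/297
P(X=3 | obs) = 107/891 / 1/3 = 107/297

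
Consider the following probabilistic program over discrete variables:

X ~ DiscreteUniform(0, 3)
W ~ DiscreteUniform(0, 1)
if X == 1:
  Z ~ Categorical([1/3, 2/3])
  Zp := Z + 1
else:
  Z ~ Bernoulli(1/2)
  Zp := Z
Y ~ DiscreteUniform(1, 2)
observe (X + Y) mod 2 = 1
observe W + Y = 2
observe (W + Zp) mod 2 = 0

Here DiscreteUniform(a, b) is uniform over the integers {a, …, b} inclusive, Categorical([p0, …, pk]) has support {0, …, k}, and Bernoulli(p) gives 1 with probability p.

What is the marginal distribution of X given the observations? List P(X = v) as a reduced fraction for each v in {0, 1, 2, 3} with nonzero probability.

Enumerate traces; 4 have nonzero weight after conditioning:
  (X=0, W=1, Z=1, Y=1) weight 1/32
  (X=1, W=0, Z=1, Y=2) weight 1/24
  (X=2, W=1, Z=1, Y=1) weight 1/32
  (X=3, W=0, Z=0, Y=2) weight 1/32
Group by X:
  weight(X=0) = 1/32
  weight(X=1) = 1/24
  weight(X=2) = 1/32
  weight(X=3) = 1/32
Total weight = 1/32 + 1/24 + 1/32 + 1/32 = 13/96
P(X=0 | obs) = 1/32 / 13/96 = 3/13
P(X=1 | obs) = 1/24 / 13/96 = 4/13
P(X=2 | obs) = 1/32 / 13/96 = 3/13
P(X=3 | obs) = 1/32 / 13/96 = 3/13

P(X=0) = 3/13, P(X=1) = 4/13, P(X=2) = 3/13, P(X=3) = 3/13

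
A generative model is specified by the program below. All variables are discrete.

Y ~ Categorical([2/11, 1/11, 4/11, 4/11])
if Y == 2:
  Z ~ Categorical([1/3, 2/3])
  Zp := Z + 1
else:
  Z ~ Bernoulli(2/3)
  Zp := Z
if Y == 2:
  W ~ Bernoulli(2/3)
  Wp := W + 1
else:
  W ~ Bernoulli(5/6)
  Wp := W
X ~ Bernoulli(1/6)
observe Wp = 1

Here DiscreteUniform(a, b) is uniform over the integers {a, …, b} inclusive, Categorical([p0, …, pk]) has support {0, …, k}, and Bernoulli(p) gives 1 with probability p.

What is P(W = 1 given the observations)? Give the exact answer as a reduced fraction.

Enumerate traces; 16 have nonzero weight after conditioning:
  (Y=0, Z=0, W=1, X=0) weight 25/594
  (Y=0, Z=0, W=1, X=1) weight 5/594
  (Y=0, Z=1, W=1, X=0) weight 25/297
  (Y=0, Z=1, W=1, X=1) weight 5/297
  (Y=1, Z=0, W=1, X=0) weight 25/1188
  (Y=1, Z=0, W=1, X=1) weight 5/1188
  (Y=1, Z=1, W=1, X=0) weight 25/594
  (Y=1, Z=1, W=1, X=1) weight 5/594
  (Y=2, Z=0, W=0, X=0) weight 10/297
  … 7 more
Group by W:
  weight(W=0) = 4/33
  weight(W=1) = 35/66
Total weight = 4/33 + 35/66 = 43/66
P(W=0 | obs) = 4/33 / 43/66 = 8/43
P(W=1 | obs) = 35/66 / 43/66 = 35/43

P(W = 1 | obs) = 35/43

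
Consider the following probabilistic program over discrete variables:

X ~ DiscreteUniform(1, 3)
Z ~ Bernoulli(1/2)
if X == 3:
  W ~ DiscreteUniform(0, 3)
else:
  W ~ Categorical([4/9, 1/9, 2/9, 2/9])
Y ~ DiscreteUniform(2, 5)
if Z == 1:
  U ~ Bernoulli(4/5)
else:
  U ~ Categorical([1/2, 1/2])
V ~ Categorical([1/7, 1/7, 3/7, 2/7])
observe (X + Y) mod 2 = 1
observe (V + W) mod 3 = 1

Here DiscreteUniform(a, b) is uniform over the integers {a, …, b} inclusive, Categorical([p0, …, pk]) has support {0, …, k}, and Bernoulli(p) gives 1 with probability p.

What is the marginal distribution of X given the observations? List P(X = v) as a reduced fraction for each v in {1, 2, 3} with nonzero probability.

P(X=1) = 5/16, P(X=2) = 5/16, P(X=3) = 3/8

Enumerate traces; 120 have nonzero weight after conditioning:
  (X=1, Z=0, W=0, Y=2, U=0, V=1) weight 1/756
  (X=1, Z=0, W=0, Y=2, U=1, V=1) weight 1/756
  (X=1, Z=0, W=0, Y=4, U=0, V=1) weight 1/756
  (X=1, Z=0, W=0, Y=4, U=1, V=1) weight 1/756
  (X=1, Z=0, W=1, Y=2, U=0, V=0) weight 1/3024
  (X=1, Z=0, W=1, Y=2, U=0, V=3) weight 1/1512
  (X=1, Z=0, W=1, Y=2, U=1, V=0) weight 1/3024
  (X=1, Z=0, W=1, Y=2, U=1, V=3) weight 1/1512
  (X=2, Z=0, W=0, Y=3, U=0, V=1) weight 1/756
  (X=3, Z=0, W=0, Y=2, U=0, V=1) weight 1/1344
  … 110 more
Group by X:
  weight(X=1) = 5/126
  weight(X=2) = 5/126
  weight(X=3) = 1/21
Total weight = 5/126 + 5/126 + 1/21 = 8/63
P(X=1 | obs) = 5/126 / 8/63 = 5/16
P(X=2 | obs) = 5/126 / 8/63 = 5/16
P(X=3 | obs) = 1/21 / 8/63 = 3/8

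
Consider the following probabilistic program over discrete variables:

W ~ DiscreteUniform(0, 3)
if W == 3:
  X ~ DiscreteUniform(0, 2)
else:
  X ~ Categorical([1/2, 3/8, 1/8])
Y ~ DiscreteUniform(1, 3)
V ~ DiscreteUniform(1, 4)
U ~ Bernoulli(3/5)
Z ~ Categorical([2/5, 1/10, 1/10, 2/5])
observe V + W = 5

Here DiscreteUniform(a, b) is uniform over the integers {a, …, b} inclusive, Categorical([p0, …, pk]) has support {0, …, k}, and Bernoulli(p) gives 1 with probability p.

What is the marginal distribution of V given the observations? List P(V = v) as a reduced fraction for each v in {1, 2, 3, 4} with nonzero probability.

Enumerate traces; 216 have nonzero weight after conditioning:
  (W=1, X=0, Y=1, V=4, U=0, Z=0) weight 1/600
  (W=1, X=0, Y=1, V=4, U=0, Z=1) weight 1/2400
  (W=1, X=0, Y=1, V=4, U=0, Z=2) weight 1/2400
  (W=1, X=0, Y=1, V=4, U=0, Z=3) weight 1/600
  (W=1, X=0, Y=1, V=4, U=1, Z=0) weight 1/400
  (W=1, X=0, Y=1, V=4, U=1, Z=1) weight 1/1600
  (W=1, X=0, Y=1, V=4, U=1, Z=2) weight 1/1600
  (W=1, X=0, Y=1, V=4, U=1, Z=3) weight 1/400
  (W=2, X=0, Y=1, V=3, U=0, Z=0) weight 1/600
  (W=3, X=0, Y=1, V=2, U=0, Z=0) weight 1/900
  … 206 more
Group by V:
  weight(V=2) = 1/16
  weight(V=3) = 1/16
  weight(V=4) = 1/16
Total weight = 1/16 + 1/16 + 1/16 = 3/16
P(V=2 | obs) = 1/16 / 3/16 = 1/3
P(V=3 | obs) = 1/16 / 3/16 = 1/3
P(V=4 | obs) = 1/16 / 3/16 = 1/3

P(V=2) = 1/3, P(V=3) = 1/3, P(V=4) = 1/3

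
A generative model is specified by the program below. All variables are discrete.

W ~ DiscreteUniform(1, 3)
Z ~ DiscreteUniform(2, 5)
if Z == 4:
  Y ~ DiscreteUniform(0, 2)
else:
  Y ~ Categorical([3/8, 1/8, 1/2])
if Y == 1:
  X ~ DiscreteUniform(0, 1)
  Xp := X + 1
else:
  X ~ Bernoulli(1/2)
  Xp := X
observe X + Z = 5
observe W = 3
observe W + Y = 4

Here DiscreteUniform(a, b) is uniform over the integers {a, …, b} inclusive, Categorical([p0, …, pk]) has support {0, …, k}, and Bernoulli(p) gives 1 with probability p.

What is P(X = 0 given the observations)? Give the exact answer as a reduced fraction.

P(X = 0 | obs) = 3/11

Enumerate traces; 2 have nonzero weight after conditioning:
  (W=3, Z=4, Y=1, X=1) weight 1/72
  (W=3, Z=5, Y=1, X=0) weight 1/192
Group by X:
  weight(X=0) = 1/192
  weight(X=1) = 1/72
Total weight = 1/192 + 1/72 = 11/576
P(X=0 | obs) = 1/192 / 11/576 = 3/11
P(X=1 | obs) = 1/72 / 11/576 = 8/11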